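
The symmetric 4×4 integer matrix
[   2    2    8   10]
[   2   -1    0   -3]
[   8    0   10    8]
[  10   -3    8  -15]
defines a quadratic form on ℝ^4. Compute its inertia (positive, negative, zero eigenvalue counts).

step 0: pivot 2 → sign +
step 1: pivot -3 → sign −
step 2: pivot -2/3 → sign −
step 3: pivot 2 → sign +
signature = (2, 2, 0)

Answer: (2, 2, 0)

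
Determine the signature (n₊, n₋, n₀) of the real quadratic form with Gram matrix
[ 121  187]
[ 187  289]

step 0: pivot 121 → sign +
step 1: row/col 1 already zero → sign 0
signature = (1, 0, 1)

Answer: (1, 0, 1)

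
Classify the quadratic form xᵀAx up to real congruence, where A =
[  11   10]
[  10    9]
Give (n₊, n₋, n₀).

Answer: (1, 1, 0)

Derivation:
step 0: pivot 11 → sign +
step 1: pivot -1/11 → sign −
signature = (1, 1, 0)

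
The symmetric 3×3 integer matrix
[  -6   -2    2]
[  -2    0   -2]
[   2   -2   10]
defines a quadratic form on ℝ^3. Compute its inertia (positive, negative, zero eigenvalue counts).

Answer: (1, 1, 1)

Derivation:
step 0: pivot -6 → sign −
step 1: pivot 2/3 → sign +
step 2: row/col 2 already zero → sign 0
signature = (1, 1, 1)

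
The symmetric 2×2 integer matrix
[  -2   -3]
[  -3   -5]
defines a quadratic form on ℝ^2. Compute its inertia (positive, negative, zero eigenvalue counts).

step 0: pivot -2 → sign −
step 1: pivot -1/2 → sign −
signature = (0, 2, 0)

Answer: (0, 2, 0)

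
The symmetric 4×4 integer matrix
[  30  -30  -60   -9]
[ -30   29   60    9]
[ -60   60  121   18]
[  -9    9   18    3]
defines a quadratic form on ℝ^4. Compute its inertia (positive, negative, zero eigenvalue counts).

Answer: (3, 1, 0)

Derivation:
step 0: pivot 30 → sign +
step 1: pivot -1 → sign −
step 2: pivot 1 → sign +
step 3: pivot 3/10 → sign +
signature = (3, 1, 0)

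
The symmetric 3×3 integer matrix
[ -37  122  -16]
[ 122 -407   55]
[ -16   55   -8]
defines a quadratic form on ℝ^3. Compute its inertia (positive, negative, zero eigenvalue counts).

Answer: (0, 3, 0)

Derivation:
step 0: pivot -37 → sign −
step 1: pivot -175/37 → sign −
step 2: pivot -3/175 → sign −
signature = (0, 3, 0)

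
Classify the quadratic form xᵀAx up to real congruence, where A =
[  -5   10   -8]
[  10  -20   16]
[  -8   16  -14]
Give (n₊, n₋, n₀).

Answer: (0, 2, 1)

Derivation:
step 0: pivot -5 → sign −
step 1: pivot -6/5 → sign −
step 2: row/col 2 already zero → sign 0
signature = (0, 2, 1)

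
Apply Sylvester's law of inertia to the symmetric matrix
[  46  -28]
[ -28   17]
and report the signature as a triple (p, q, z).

Answer: (1, 1, 0)

Derivation:
step 0: pivot 46 → sign +
step 1: pivot -1/23 → sign −
signature = (1, 1, 0)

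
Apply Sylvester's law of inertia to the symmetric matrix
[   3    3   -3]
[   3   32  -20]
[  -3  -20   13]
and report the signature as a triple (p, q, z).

Answer: (3, 0, 0)

Derivation:
step 0: pivot 3 → sign +
step 1: pivot 29 → sign +
step 2: pivot 1/29 → sign +
signature = (3, 0, 0)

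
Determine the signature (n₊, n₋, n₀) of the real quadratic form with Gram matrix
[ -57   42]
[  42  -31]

Answer: (0, 2, 0)

Derivation:
step 0: pivot -57 → sign −
step 1: pivot -1/19 → sign −
signature = (0, 2, 0)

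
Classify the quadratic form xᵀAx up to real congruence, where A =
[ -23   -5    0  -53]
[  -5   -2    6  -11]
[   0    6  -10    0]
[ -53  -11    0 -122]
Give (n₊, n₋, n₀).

Answer: (2, 2, 0)

Derivation:
step 0: pivot -23 → sign −
step 1: pivot -21/23 → sign −
step 2: pivot 206/7 → sign +
step 3: pivot 3/103 → sign +
signature = (2, 2, 0)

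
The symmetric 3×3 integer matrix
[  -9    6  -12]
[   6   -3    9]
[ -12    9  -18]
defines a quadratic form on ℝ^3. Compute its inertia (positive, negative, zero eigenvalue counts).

Answer: (1, 2, 0)

Derivation:
step 0: pivot -9 → sign −
step 1: pivot 1 → sign +
step 2: pivot -3 → sign −
signature = (1, 2, 0)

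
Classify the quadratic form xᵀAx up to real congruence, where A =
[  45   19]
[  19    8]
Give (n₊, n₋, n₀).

Answer: (1, 1, 0)

Derivation:
step 0: pivot 45 → sign +
step 1: pivot -1/45 → sign −
signature = (1, 1, 0)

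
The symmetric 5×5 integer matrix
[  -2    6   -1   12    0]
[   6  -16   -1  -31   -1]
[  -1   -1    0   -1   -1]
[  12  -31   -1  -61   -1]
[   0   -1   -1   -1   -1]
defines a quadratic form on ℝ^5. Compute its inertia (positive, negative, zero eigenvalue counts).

step 0: pivot -2 → sign −
step 1: pivot 2 → sign +
step 2: pivot -15/2 → sign −
step 3: pivot -3/10 → sign −
step 4: row/col 4 already zero → sign 0
signature = (1, 3, 1)

Answer: (1, 3, 1)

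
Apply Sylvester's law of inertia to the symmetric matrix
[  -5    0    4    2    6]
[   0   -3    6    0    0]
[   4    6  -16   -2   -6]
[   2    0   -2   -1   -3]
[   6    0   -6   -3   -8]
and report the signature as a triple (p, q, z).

Answer: (1, 3, 1)

Derivation:
step 0: pivot -5 → sign −
step 1: pivot -3 → sign −
step 2: pivot -4/5 → sign −
step 3: pivot 1 → sign +
step 4: row/col 4 already zero → sign 0
signature = (1, 3, 1)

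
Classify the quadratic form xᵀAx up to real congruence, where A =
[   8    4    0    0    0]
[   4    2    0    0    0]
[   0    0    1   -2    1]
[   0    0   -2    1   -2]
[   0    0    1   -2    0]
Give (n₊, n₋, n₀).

step 0: pivot 8 → sign +
step 1: pivot 1 → sign +
step 2: pivot -3 → sign −
step 3: pivot -1 → sign −
step 4: row/col 4 already zero → sign 0
signature = (2, 2, 1)

Answer: (2, 2, 1)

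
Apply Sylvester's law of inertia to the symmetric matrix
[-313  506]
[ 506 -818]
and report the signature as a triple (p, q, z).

Answer: (1, 1, 0)

Derivation:
step 0: pivot -313 → sign −
step 1: pivot 2/313 → sign +
signature = (1, 1, 0)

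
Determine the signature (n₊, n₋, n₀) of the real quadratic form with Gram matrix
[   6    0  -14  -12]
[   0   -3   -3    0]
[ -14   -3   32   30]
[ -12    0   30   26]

step 0: pivot 6 → sign +
step 1: pivot -3 → sign −
step 2: pivot 7/3 → sign +
step 3: pivot 2/7 → sign +
signature = (3, 1, 0)

Answer: (3, 1, 0)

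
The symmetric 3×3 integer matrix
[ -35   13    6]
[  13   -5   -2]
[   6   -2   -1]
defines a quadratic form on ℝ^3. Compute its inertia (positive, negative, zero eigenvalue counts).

Answer: (1, 2, 0)

Derivation:
step 0: pivot -35 → sign −
step 1: pivot -6/35 → sign −
step 2: pivot 1/3 → sign +
signature = (1, 2, 0)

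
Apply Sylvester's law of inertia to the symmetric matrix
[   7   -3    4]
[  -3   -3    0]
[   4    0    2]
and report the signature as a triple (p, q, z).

Answer: (2, 1, 0)

Derivation:
step 0: pivot 7 → sign +
step 1: pivot -30/7 → sign −
step 2: pivot 2/5 → sign +
signature = (2, 1, 0)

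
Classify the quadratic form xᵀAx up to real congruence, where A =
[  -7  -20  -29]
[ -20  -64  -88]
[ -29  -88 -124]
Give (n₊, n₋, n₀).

Answer: (0, 2, 1)

Derivation:
step 0: pivot -7 → sign −
step 1: pivot -48/7 → sign −
step 2: row/col 2 already zero → sign 0
signature = (0, 2, 1)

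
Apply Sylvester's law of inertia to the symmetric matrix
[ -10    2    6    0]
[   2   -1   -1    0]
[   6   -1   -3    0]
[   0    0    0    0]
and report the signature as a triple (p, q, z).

step 0: pivot -10 → sign −
step 1: pivot -3/5 → sign −
step 2: pivot 2/3 → sign +
step 3: row/col 3 already zero → sign 0
signature = (1, 2, 1)

Answer: (1, 2, 1)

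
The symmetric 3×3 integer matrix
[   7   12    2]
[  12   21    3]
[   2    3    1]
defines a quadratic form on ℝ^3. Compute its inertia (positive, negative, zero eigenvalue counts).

step 0: pivot 7 → sign +
step 1: pivot 3/7 → sign +
step 2: row/col 2 already zero → sign 0
signature = (2, 0, 1)

Answer: (2, 0, 1)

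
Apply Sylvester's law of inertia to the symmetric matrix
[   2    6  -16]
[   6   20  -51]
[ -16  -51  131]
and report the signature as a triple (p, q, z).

step 0: pivot 2 → sign +
step 1: pivot 2 → sign +
step 2: pivot -3/2 → sign −
signature = (2, 1, 0)

Answer: (2, 1, 0)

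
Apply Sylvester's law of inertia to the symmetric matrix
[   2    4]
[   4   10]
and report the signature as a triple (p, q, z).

step 0: pivot 2 → sign +
step 1: pivot 2 → sign +
signature = (2, 0, 0)

Answer: (2, 0, 0)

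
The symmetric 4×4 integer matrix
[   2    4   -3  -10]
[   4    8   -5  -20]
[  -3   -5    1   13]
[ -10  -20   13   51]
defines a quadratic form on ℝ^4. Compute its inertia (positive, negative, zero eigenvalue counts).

Answer: (3, 1, 0)

Derivation:
step 0: pivot 2 → sign +
step 1: pivot -7/2 → sign −
step 2: pivot 2/7 → sign +
step 3: pivot 1 → sign +
signature = (3, 1, 0)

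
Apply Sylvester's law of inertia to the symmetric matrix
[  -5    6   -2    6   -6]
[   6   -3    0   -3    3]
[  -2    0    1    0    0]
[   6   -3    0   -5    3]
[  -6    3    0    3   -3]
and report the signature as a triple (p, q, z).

Answer: (2, 2, 1)

Derivation:
step 0: pivot -5 → sign −
step 1: pivot 21/5 → sign +
step 2: pivot 3/7 → sign +
step 3: pivot -2 → sign −
step 4: row/col 4 already zero → sign 0
signature = (2, 2, 1)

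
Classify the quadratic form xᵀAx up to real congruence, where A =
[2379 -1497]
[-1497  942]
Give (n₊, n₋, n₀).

step 0: pivot 2379 → sign +
step 1: pivot 3/793 → sign +
signature = (2, 0, 0)

Answer: (2, 0, 0)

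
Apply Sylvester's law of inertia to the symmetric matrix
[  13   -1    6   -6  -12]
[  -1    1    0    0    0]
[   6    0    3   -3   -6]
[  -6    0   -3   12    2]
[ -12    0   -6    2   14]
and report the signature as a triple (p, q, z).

step 0: pivot 13 → sign +
step 1: pivot 12/13 → sign +
step 2: pivot 9 → sign +
step 3: pivot 2/9 → sign +
step 4: row/col 4 already zero → sign 0
signature = (4, 0, 1)

Answer: (4, 0, 1)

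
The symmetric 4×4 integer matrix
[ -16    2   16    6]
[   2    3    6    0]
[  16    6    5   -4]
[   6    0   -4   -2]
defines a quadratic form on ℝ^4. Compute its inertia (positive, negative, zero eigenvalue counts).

step 0: pivot -16 → sign −
step 1: pivot 13/4 → sign +
step 2: pivot 17/13 → sign +
step 3: pivot 1/17 → sign +
signature = (3, 1, 0)

Answer: (3, 1, 0)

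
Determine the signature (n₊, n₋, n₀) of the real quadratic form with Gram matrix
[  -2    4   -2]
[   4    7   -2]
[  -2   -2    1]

step 0: pivot -2 → sign −
step 1: pivot 15 → sign +
step 2: pivot 3/5 → sign +
signature = (2, 1, 0)

Answer: (2, 1, 0)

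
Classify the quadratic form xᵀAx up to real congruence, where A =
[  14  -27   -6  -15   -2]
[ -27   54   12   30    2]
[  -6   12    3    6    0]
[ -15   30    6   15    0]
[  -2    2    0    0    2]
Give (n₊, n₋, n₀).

Answer: (4, 1, 0)

Derivation:
step 0: pivot 14 → sign +
step 1: pivot 27/14 → sign +
step 2: pivot 1/3 → sign +
step 3: pivot -3 → sign −
step 4: pivot 2/3 → sign +
signature = (4, 1, 0)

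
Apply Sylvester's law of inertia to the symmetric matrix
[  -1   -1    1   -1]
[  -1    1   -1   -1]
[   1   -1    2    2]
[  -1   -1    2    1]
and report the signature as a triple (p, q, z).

Answer: (3, 1, 0)

Derivation:
step 0: pivot -1 → sign −
step 1: pivot 2 → sign +
step 2: pivot 1 → sign +
step 3: pivot 1 → sign +
signature = (3, 1, 0)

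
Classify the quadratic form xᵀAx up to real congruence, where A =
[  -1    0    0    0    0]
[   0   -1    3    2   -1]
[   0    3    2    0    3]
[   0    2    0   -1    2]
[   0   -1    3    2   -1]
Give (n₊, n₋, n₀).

Answer: (1, 3, 1)

Derivation:
step 0: pivot -1 → sign −
step 1: pivot -1 → sign −
step 2: pivot 11 → sign +
step 3: pivot -3/11 → sign −
step 4: row/col 4 already zero → sign 0
signature = (1, 3, 1)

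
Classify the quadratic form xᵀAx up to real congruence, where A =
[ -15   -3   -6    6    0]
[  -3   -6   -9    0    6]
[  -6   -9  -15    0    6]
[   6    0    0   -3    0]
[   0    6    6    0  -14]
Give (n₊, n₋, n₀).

step 0: pivot -15 → sign −
step 1: pivot -27/5 → sign −
step 2: pivot -4/3 → sign −
step 3: pivot -2 → sign −
step 4: row/col 4 already zero → sign 0
signature = (0, 4, 1)

Answer: (0, 4, 1)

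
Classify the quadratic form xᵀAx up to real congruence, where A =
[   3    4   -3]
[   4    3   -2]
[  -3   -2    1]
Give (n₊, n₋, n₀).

Answer: (1, 2, 0)

Derivation:
step 0: pivot 3 → sign +
step 1: pivot -7/3 → sign −
step 2: pivot -2/7 → sign −
signature = (1, 2, 0)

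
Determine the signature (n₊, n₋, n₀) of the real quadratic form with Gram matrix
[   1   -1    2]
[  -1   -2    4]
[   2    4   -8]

step 0: pivot 1 → sign +
step 1: pivot -3 → sign −
step 2: row/col 2 already zero → sign 0
signature = (1, 1, 1)

Answer: (1, 1, 1)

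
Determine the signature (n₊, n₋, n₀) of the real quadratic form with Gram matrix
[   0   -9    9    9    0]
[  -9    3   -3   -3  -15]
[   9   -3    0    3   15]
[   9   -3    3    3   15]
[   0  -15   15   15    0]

step 0: pivot 3 → sign +
step 1: pivot -27 → sign −
step 2: pivot -3 → sign −
step 3: row/col 3 already zero → sign 0
step 4: row/col 4 already zero → sign 0
signature = (1, 2, 2)

Answer: (1, 2, 2)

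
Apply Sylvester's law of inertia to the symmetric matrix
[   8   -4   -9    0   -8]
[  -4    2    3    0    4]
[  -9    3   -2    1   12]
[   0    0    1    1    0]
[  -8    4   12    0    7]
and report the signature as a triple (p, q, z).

step 0: pivot 8 → sign +
step 1: pivot -97/8 → sign −
step 2: pivot 18/97 → sign +
step 3: pivot 1 → sign +
step 4: pivot -1 → sign −
signature = (3, 2, 0)

Answer: (3, 2, 0)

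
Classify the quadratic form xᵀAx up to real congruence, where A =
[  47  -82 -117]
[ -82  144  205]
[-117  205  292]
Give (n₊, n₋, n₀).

Answer: (2, 1, 0)

Derivation:
step 0: pivot 47 → sign +
step 1: pivot 44/47 → sign +
step 2: pivot -3/44 → sign −
signature = (2, 1, 0)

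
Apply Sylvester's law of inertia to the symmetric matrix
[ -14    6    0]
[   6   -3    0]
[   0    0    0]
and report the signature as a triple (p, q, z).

Answer: (0, 2, 1)

Derivation:
step 0: pivot -14 → sign −
step 1: pivot -3/7 → sign −
step 2: row/col 2 already zero → sign 0
signature = (0, 2, 1)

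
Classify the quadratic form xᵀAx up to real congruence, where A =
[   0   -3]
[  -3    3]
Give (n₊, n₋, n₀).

Answer: (1, 1, 0)

Derivation:
step 0: pivot 3 → sign +
step 1: pivot -3 → sign −
signature = (1, 1, 0)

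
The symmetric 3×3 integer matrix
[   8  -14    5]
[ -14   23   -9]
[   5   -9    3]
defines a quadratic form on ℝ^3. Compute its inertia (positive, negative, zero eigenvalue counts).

step 0: pivot 8 → sign +
step 1: pivot -3/2 → sign −
step 2: pivot -1/12 → sign −
signature = (1, 2, 0)

Answer: (1, 2, 0)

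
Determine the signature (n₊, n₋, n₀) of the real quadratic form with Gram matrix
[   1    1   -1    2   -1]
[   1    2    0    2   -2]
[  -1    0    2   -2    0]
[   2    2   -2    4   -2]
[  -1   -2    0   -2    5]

Answer: (3, 0, 2)

Derivation:
step 0: pivot 1 → sign +
step 1: pivot 1 → sign +
step 2: pivot 3 → sign +
step 3: row/col 3 already zero → sign 0
step 4: row/col 4 already zero → sign 0
signature = (3, 0, 2)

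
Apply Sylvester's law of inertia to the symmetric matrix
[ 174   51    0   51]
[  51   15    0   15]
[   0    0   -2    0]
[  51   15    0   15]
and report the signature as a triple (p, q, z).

step 0: pivot 174 → sign +
step 1: pivot 3/58 → sign +
step 2: pivot -2 → sign −
step 3: row/col 3 already zero → sign 0
signature = (2, 1, 1)

Answer: (2, 1, 1)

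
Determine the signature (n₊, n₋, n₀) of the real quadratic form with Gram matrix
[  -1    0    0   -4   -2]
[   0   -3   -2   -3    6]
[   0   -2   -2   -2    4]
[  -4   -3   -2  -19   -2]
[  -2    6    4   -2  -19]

step 0: pivot -1 → sign −
step 1: pivot -3 → sign −
step 2: pivot -2/3 → sign −
step 3: pivot -3 → sign −
step 4: row/col 4 already zero → sign 0
signature = (0, 4, 1)

Answer: (0, 4, 1)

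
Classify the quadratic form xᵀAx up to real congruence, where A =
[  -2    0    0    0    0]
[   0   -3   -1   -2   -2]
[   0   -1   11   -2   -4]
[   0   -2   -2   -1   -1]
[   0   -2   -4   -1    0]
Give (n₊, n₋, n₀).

step 0: pivot -2 → sign −
step 1: pivot -3 → sign −
step 2: pivot 34/3 → sign +
step 3: pivot 3/17 → sign +
step 4: pivot 1/3 → sign +
signature = (3, 2, 0)

Answer: (3, 2, 0)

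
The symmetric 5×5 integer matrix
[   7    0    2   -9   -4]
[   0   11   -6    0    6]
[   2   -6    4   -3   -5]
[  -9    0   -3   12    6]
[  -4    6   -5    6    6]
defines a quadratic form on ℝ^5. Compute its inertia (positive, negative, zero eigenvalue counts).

step 0: pivot 7 → sign +
step 1: pivot 11 → sign +
step 2: pivot 12/77 → sign +
step 3: pivot -3/4 → sign −
step 4: pivot -1 → sign −
signature = (3, 2, 0)

Answer: (3, 2, 0)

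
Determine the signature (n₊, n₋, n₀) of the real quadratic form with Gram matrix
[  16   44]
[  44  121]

Answer: (1, 0, 1)

Derivation:
step 0: pivot 16 → sign +
step 1: row/col 1 already zero → sign 0
signature = (1, 0, 1)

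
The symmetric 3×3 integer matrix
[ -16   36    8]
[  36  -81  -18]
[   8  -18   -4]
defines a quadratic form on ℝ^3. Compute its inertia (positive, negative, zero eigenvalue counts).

Answer: (0, 1, 2)

Derivation:
step 0: pivot -16 → sign −
step 1: row/col 1 already zero → sign 0
step 2: row/col 2 already zero → sign 0
signature = (0, 1, 2)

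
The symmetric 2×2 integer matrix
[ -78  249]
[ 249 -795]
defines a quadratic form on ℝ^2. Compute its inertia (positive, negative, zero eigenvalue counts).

step 0: pivot -78 → sign −
step 1: pivot -3/26 → sign −
signature = (0, 2, 0)

Answer: (0, 2, 0)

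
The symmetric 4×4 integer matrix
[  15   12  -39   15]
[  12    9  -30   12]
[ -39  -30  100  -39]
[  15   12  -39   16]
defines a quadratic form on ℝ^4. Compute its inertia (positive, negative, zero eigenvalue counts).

Answer: (3, 1, 0)

Derivation:
step 0: pivot 15 → sign +
step 1: pivot -3/5 → sign −
step 2: pivot 1 → sign +
step 3: pivot 1 → sign +
signature = (3, 1, 0)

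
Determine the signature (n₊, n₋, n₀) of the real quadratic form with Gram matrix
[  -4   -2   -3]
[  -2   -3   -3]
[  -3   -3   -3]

Answer: (1, 2, 0)

Derivation:
step 0: pivot -4 → sign −
step 1: pivot -2 → sign −
step 2: pivot 3/8 → sign +
signature = (1, 2, 0)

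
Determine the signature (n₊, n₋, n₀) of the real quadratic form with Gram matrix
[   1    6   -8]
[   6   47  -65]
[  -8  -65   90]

step 0: pivot 1 → sign +
step 1: pivot 11 → sign +
step 2: pivot -3/11 → sign −
signature = (2, 1, 0)

Answer: (2, 1, 0)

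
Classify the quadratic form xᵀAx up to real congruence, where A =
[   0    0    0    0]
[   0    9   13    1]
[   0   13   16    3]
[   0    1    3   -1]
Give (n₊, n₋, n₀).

Answer: (1, 2, 1)

Derivation:
step 0: pivot 9 → sign +
step 1: pivot -25/9 → sign −
step 2: pivot -6/25 → sign −
step 3: row/col 3 already zero → sign 0
signature = (1, 2, 1)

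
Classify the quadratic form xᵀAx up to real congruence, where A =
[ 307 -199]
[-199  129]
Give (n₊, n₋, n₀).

Answer: (2, 0, 0)

Derivation:
step 0: pivot 307 → sign +
step 1: pivot 2/307 → sign +
signature = (2, 0, 0)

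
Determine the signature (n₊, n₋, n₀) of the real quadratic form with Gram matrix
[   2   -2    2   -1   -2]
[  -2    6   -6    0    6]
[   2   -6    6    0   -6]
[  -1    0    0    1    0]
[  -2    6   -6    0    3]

step 0: pivot 2 → sign +
step 1: pivot 4 → sign +
step 2: pivot 1/4 → sign +
step 3: pivot -3 → sign −
step 4: row/col 4 already zero → sign 0
signature = (3, 1, 1)

Answer: (3, 1, 1)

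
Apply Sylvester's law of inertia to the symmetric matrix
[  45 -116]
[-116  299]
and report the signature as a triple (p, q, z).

step 0: pivot 45 → sign +
step 1: pivot -1/45 → sign −
signature = (1, 1, 0)

Answer: (1, 1, 0)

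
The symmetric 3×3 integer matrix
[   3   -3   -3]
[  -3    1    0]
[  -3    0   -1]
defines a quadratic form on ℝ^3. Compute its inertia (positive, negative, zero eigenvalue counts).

step 0: pivot 3 → sign +
step 1: pivot -2 → sign −
step 2: pivot 1/2 → sign +
signature = (2, 1, 0)

Answer: (2, 1, 0)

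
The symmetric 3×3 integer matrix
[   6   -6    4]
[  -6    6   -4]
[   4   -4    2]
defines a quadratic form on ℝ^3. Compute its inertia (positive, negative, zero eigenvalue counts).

Answer: (1, 1, 1)

Derivation:
step 0: pivot 6 → sign +
step 1: pivot -2/3 → sign −
step 2: row/col 2 already zero → sign 0
signature = (1, 1, 1)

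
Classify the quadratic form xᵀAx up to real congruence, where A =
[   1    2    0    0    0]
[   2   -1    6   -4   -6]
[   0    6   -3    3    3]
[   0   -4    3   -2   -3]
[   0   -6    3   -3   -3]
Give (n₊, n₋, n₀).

Answer: (3, 1, 1)

Derivation:
step 0: pivot 1 → sign +
step 1: pivot -5 → sign −
step 2: pivot 21/5 → sign +
step 3: pivot 3/7 → sign +
step 4: row/col 4 already zero → sign 0
signature = (3, 1, 1)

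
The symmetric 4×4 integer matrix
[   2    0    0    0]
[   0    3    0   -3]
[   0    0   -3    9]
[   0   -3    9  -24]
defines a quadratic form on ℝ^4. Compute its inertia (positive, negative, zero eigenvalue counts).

Answer: (2, 1, 1)

Derivation:
step 0: pivot 2 → sign +
step 1: pivot 3 → sign +
step 2: pivot -3 → sign −
step 3: row/col 3 already zero → sign 0
signature = (2, 1, 1)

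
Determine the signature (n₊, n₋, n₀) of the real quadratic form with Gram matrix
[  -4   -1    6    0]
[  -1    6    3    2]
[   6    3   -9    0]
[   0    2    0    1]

Answer: (2, 2, 0)

Derivation:
step 0: pivot -4 → sign −
step 1: pivot 25/4 → sign +
step 2: pivot -9/25 → sign −
step 3: pivot 1 → sign +
signature = (2, 2, 0)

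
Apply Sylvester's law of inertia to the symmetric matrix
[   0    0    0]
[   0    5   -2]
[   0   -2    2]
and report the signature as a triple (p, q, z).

Answer: (2, 0, 1)

Derivation:
step 0: pivot 5 → sign +
step 1: pivot 6/5 → sign +
step 2: row/col 2 already zero → sign 0
signature = (2, 0, 1)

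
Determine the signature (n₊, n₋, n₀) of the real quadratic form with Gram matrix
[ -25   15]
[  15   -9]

step 0: pivot -25 → sign −
step 1: row/col 1 already zero → sign 0
signature = (0, 1, 1)

Answer: (0, 1, 1)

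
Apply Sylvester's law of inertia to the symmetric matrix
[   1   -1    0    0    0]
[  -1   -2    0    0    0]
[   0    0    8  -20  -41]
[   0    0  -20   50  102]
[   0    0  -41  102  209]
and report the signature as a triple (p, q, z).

Answer: (3, 2, 0)

Derivation:
step 0: pivot 1 → sign +
step 1: pivot -3 → sign −
step 2: pivot 8 → sign +
step 3: pivot -9/8 → sign −
step 4: pivot 2/9 → sign +
signature = (3, 2, 0)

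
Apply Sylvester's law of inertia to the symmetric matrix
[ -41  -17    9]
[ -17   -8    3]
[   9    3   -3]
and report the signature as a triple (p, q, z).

step 0: pivot -41 → sign −
step 1: pivot -39/41 → sign −
step 2: pivot -6/13 → sign −
signature = (0, 3, 0)

Answer: (0, 3, 0)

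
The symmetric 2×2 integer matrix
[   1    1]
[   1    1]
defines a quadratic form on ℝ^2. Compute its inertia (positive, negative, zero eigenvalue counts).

step 0: pivot 1 → sign +
step 1: row/col 1 already zero → sign 0
signature = (1, 0, 1)

Answer: (1, 0, 1)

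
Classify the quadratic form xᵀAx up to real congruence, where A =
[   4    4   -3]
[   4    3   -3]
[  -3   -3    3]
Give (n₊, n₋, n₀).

Answer: (2, 1, 0)

Derivation:
step 0: pivot 4 → sign +
step 1: pivot -1 → sign −
step 2: pivot 3/4 → sign +
signature = (2, 1, 0)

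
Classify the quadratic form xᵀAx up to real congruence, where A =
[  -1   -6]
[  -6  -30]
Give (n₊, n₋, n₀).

Answer: (1, 1, 0)

Derivation:
step 0: pivot -1 → sign −
step 1: pivot 6 → sign +
signature = (1, 1, 0)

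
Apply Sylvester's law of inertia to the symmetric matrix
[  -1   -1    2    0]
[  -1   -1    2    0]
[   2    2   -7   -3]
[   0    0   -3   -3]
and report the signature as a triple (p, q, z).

step 0: pivot -1 → sign −
step 1: pivot -3 → sign −
step 2: row/col 2 already zero → sign 0
step 3: row/col 3 already zero → sign 0
signature = (0, 2, 2)

Answer: (0, 2, 2)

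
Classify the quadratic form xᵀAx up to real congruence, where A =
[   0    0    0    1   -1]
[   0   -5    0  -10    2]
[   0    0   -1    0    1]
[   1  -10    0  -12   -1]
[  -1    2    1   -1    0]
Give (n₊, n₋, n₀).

step 0: pivot -5 → sign −
step 1: pivot -1 → sign −
step 2: pivot 8 → sign +
step 3: pivot -1/8 → sign −
step 4: pivot -1/5 → sign −
signature = (1, 4, 0)

Answer: (1, 4, 0)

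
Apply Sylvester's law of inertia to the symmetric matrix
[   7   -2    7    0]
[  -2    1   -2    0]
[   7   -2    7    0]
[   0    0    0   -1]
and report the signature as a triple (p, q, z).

step 0: pivot 7 → sign +
step 1: pivot 3/7 → sign +
step 2: pivot -1 → sign −
step 3: row/col 3 already zero → sign 0
signature = (2, 1, 1)

Answer: (2, 1, 1)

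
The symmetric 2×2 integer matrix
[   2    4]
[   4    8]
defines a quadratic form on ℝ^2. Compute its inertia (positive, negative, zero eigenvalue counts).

step 0: pivot 2 → sign +
step 1: row/col 1 already zero → sign 0
signature = (1, 0, 1)

Answer: (1, 0, 1)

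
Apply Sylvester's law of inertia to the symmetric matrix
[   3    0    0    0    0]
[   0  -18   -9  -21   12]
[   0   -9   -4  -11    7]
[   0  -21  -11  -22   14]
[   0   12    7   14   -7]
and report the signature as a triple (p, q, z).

Answer: (3, 2, 0)

Derivation:
step 0: pivot 3 → sign +
step 1: pivot -18 → sign −
step 2: pivot 1/2 → sign +
step 3: pivot 2 → sign +
step 4: pivot -3/2 → sign −
signature = (3, 2, 0)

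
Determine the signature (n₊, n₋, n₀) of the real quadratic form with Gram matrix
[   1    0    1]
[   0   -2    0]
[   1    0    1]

step 0: pivot 1 → sign +
step 1: pivot -2 → sign −
step 2: row/col 2 already zero → sign 0
signature = (1, 1, 1)

Answer: (1, 1, 1)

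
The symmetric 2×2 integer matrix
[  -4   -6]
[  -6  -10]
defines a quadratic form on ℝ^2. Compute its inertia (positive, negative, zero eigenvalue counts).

step 0: pivot -4 → sign −
step 1: pivot -1 → sign −
signature = (0, 2, 0)

Answer: (0, 2, 0)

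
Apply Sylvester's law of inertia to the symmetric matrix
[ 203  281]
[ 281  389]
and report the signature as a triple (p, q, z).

Answer: (2, 0, 0)

Derivation:
step 0: pivot 203 → sign +
step 1: pivot 6/203 → sign +
signature = (2, 0, 0)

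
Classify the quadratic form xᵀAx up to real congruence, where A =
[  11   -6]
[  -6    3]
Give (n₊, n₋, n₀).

Answer: (1, 1, 0)

Derivation:
step 0: pivot 11 → sign +
step 1: pivot -3/11 → sign −
signature = (1, 1, 0)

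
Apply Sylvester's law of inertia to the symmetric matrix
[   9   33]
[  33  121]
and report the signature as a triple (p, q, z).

step 0: pivot 9 → sign +
step 1: row/col 1 already zero → sign 0
signature = (1, 0, 1)

Answer: (1, 0, 1)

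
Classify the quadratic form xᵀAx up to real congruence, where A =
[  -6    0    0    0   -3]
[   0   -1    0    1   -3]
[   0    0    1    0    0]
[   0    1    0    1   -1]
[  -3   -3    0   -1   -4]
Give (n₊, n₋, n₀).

Answer: (2, 3, 0)

Derivation:
step 0: pivot -6 → sign −
step 1: pivot -1 → sign −
step 2: pivot 1 → sign +
step 3: pivot 2 → sign +
step 4: pivot -3/2 → sign −
signature = (2, 3, 0)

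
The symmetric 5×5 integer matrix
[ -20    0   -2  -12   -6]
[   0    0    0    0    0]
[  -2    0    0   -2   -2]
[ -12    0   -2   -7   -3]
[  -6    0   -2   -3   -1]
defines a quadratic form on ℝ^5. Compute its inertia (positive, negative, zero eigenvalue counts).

Answer: (1, 3, 1)

Derivation:
step 0: pivot -20 → sign −
step 1: pivot 1/5 → sign +
step 2: pivot -3 → sign −
step 3: pivot -2/3 → sign −
step 4: row/col 4 already zero → sign 0
signature = (1, 3, 1)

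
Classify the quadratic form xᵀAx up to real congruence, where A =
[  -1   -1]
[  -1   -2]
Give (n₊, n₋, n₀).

step 0: pivot -1 → sign −
step 1: pivot -1 → sign −
signature = (0, 2, 0)

Answer: (0, 2, 0)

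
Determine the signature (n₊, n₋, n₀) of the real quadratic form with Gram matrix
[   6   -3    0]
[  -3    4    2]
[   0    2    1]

Answer: (2, 1, 0)

Derivation:
step 0: pivot 6 → sign +
step 1: pivot 5/2 → sign +
step 2: pivot -3/5 → sign −
signature = (2, 1, 0)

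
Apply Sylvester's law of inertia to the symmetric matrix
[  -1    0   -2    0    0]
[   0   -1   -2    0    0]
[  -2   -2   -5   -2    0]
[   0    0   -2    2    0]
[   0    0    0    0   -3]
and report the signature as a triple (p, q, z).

Answer: (2, 3, 0)

Derivation:
step 0: pivot -1 → sign −
step 1: pivot -1 → sign −
step 2: pivot 3 → sign +
step 3: pivot 2/3 → sign +
step 4: pivot -3 → sign −
signature = (2, 3, 0)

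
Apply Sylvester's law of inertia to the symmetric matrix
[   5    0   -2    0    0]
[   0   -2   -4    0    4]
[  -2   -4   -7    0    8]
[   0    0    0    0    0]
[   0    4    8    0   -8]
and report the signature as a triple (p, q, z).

step 0: pivot 5 → sign +
step 1: pivot -2 → sign −
step 2: pivot 1/5 → sign +
step 3: row/col 3 already zero → sign 0
step 4: row/col 4 already zero → sign 0
signature = (2, 1, 2)

Answer: (2, 1, 2)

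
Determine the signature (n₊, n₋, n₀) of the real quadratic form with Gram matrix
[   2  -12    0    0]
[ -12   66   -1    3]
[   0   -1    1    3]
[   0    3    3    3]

step 0: pivot 2 → sign +
step 1: pivot -6 → sign −
step 2: pivot 7/6 → sign +
step 3: pivot -6/7 → sign −
signature = (2, 2, 0)

Answer: (2, 2, 0)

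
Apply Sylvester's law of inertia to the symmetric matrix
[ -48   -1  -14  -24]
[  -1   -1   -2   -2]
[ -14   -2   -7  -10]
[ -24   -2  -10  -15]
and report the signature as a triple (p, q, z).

step 0: pivot -48 → sign −
step 1: pivot -47/48 → sign −
step 2: pivot 3/47 → sign +
step 3: pivot -3 → sign −
signature = (1, 3, 0)

Answer: (1, 3, 0)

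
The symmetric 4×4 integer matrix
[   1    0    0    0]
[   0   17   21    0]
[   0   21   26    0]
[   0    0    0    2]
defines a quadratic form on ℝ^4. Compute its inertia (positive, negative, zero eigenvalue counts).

step 0: pivot 1 → sign +
step 1: pivot 17 → sign +
step 2: pivot 1/17 → sign +
step 3: pivot 2 → sign +
signature = (4, 0, 0)

Answer: (4, 0, 0)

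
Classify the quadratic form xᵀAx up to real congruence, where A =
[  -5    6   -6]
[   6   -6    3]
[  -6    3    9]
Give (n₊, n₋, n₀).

step 0: pivot -5 → sign −
step 1: pivot 6/5 → sign +
step 2: pivot 3/2 → sign +
signature = (2, 1, 0)

Answer: (2, 1, 0)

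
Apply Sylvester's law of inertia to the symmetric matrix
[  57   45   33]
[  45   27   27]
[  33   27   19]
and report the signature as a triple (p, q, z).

step 0: pivot 57 → sign +
step 1: pivot -162/19 → sign −
step 2: row/col 2 already zero → sign 0
signature = (1, 1, 1)

Answer: (1, 1, 1)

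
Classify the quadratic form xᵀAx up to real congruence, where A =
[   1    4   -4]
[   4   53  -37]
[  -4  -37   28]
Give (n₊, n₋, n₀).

Answer: (3, 0, 0)

Derivation:
step 0: pivot 1 → sign +
step 1: pivot 37 → sign +
step 2: pivot 3/37 → sign +
signature = (3, 0, 0)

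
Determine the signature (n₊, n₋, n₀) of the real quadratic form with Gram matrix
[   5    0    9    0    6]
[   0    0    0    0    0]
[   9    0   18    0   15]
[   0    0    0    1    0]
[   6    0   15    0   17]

step 0: pivot 5 → sign +
step 1: pivot 9/5 → sign +
step 2: pivot 1 → sign +
step 3: row/col 3 already zero → sign 0
step 4: row/col 4 already zero → sign 0
signature = (3, 0, 2)

Answer: (3, 0, 2)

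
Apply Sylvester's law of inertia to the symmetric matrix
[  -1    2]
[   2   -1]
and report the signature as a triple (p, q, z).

step 0: pivot -1 → sign −
step 1: pivot 3 → sign +
signature = (1, 1, 0)

Answer: (1, 1, 0)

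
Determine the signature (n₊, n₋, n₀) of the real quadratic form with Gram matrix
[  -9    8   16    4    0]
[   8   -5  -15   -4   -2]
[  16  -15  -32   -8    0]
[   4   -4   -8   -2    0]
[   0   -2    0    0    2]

step 0: pivot -9 → sign −
step 1: pivot 19/9 → sign +
step 2: pivot -73/19 → sign −
step 3: pivot -2/73 → sign −
step 4: pivot 2 → sign +
signature = (2, 3, 0)

Answer: (2, 3, 0)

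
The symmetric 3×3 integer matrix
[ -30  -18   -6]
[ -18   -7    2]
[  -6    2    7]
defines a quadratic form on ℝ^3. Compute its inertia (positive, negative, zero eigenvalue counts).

Answer: (1, 2, 0)

Derivation:
step 0: pivot -30 → sign −
step 1: pivot 19/5 → sign +
step 2: pivot -1/19 → sign −
signature = (1, 2, 0)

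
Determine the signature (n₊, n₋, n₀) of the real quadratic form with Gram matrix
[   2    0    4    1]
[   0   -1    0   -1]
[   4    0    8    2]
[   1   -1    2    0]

step 0: pivot 2 → sign +
step 1: pivot -1 → sign −
step 2: pivot 1/2 → sign +
step 3: row/col 3 already zero → sign 0
signature = (2, 1, 1)

Answer: (2, 1, 1)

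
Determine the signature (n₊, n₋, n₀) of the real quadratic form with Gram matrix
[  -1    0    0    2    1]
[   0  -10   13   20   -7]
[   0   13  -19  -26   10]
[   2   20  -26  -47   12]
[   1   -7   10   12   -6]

Answer: (1, 4, 0)

Derivation:
step 0: pivot -1 → sign −
step 1: pivot -10 → sign −
step 2: pivot -21/10 → sign −
step 3: pivot -3 → sign −
step 4: pivot 2/7 → sign +
signature = (1, 4, 0)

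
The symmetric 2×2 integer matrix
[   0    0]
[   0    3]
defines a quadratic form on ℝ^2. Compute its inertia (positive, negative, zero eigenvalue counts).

step 0: pivot 3 → sign +
step 1: row/col 1 already zero → sign 0
signature = (1, 0, 1)

Answer: (1, 0, 1)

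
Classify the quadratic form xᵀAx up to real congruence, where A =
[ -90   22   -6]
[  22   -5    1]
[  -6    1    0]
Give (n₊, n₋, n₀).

Answer: (1, 2, 0)

Derivation:
step 0: pivot -90 → sign −
step 1: pivot 17/45 → sign +
step 2: pivot -3/17 → sign −
signature = (1, 2, 0)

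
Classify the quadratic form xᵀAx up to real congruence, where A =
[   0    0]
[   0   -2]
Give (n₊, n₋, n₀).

step 0: pivot -2 → sign −
step 1: row/col 1 already zero → sign 0
signature = (0, 1, 1)

Answer: (0, 1, 1)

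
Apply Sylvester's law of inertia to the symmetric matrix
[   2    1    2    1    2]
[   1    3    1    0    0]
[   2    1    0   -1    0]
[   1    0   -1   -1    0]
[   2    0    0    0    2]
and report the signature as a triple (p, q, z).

Answer: (3, 1, 1)

Derivation:
step 0: pivot 2 → sign +
step 1: pivot 5/2 → sign +
step 2: pivot -2 → sign −
step 3: pivot 2/5 → sign +
step 4: row/col 4 already zero → sign 0
signature = (3, 1, 1)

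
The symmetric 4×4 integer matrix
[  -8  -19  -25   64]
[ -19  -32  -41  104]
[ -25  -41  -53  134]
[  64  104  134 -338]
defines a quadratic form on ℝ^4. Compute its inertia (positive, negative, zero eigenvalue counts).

Answer: (2, 2, 0)

Derivation:
step 0: pivot -8 → sign −
step 1: pivot 105/8 → sign +
step 2: pivot -3/5 → sign −
step 3: pivot 6/7 → sign +
signature = (2, 2, 0)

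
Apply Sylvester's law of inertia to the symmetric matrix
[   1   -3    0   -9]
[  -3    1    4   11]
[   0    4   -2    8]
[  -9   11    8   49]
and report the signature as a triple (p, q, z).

step 0: pivot 1 → sign +
step 1: pivot -8 → sign −
step 2: row/col 2 already zero → sign 0
step 3: row/col 3 already zero → sign 0
signature = (1, 1, 2)

Answer: (1, 1, 2)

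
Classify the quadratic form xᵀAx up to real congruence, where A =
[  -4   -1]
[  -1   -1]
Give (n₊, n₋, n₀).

step 0: pivot -4 → sign −
step 1: pivot -3/4 → sign −
signature = (0, 2, 0)

Answer: (0, 2, 0)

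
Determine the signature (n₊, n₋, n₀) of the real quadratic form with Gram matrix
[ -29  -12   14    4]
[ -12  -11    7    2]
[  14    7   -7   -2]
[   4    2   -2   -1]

step 0: pivot -29 → sign −
step 1: pivot -175/29 → sign −
step 2: pivot -3/7 → sign −
step 3: row/col 3 already zero → sign 0
signature = (0, 3, 1)

Answer: (0, 3, 1)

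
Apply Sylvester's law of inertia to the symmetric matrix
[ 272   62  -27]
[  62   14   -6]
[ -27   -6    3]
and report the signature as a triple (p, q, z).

step 0: pivot 272 → sign +
step 1: pivot -9/68 → sign −
step 2: pivot 1/2 → sign +
signature = (2, 1, 0)

Answer: (2, 1, 0)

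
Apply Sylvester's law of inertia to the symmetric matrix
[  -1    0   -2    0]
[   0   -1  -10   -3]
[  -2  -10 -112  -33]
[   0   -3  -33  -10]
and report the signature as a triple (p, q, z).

step 0: pivot -1 → sign −
step 1: pivot -1 → sign −
step 2: pivot -8 → sign −
step 3: pivot 1/8 → sign +
signature = (1, 3, 0)

Answer: (1, 3, 0)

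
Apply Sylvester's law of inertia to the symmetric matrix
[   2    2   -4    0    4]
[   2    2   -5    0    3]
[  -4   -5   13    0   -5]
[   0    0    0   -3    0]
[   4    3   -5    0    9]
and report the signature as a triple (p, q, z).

Answer: (2, 2, 1)

Derivation:
step 0: pivot 2 → sign +
step 1: pivot 5 → sign +
step 2: pivot -1/5 → sign −
step 3: pivot -3 → sign −
step 4: row/col 4 already zero → sign 0
signature = (2, 2, 1)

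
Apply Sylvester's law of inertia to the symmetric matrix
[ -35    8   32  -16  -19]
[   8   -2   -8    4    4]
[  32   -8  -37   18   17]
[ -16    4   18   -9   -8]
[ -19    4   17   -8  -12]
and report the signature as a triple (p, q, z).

Answer: (0, 4, 1)

Derivation:
step 0: pivot -35 → sign −
step 1: pivot -6/35 → sign −
step 2: pivot -5 → sign −
step 3: pivot -1/5 → sign −
step 4: row/col 4 already zero → sign 0
signature = (0, 4, 1)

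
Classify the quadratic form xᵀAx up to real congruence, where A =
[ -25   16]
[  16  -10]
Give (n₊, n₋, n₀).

step 0: pivot -25 → sign −
step 1: pivot 6/25 → sign +
signature = (1, 1, 0)

Answer: (1, 1, 0)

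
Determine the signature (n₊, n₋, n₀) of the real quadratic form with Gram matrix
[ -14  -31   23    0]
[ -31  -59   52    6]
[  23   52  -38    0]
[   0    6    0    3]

step 0: pivot -14 → sign −
step 1: pivot 135/14 → sign +
step 2: pivot -1/3 → sign −
step 3: pivot 3/5 → sign +
signature = (2, 2, 0)

Answer: (2, 2, 0)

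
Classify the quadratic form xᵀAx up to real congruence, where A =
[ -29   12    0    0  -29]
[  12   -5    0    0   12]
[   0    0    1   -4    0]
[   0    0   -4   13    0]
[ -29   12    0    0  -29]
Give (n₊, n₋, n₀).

Answer: (1, 3, 1)

Derivation:
step 0: pivot -29 → sign −
step 1: pivot -1/29 → sign −
step 2: pivot 1 → sign +
step 3: pivot -3 → sign −
step 4: row/col 4 already zero → sign 0
signature = (1, 3, 1)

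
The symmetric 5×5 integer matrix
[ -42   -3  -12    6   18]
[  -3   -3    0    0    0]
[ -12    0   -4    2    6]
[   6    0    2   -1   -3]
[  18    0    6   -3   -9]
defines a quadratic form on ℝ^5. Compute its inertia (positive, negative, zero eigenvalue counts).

step 0: pivot -42 → sign −
step 1: pivot -39/14 → sign −
step 2: pivot -4/13 → sign −
step 3: row/col 3 already zero → sign 0
step 4: row/col 4 already zero → sign 0
signature = (0, 3, 2)

Answer: (0, 3, 2)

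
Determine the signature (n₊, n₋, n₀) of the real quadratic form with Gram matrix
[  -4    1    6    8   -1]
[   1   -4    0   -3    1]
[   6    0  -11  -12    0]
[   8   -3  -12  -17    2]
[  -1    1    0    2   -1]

Answer: (1, 4, 0)

Derivation:
step 0: pivot -4 → sign −
step 1: pivot -15/4 → sign −
step 2: pivot -7/5 → sign −
step 3: pivot -13/21 → sign −
step 4: pivot 6/13 → sign +
signature = (1, 4, 0)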